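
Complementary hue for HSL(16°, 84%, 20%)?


Complement = opposite side of color wheel = hue + 180°
H' = (16 + 180) mod 360 = 196°
S and L unchanged.
= HSL(196°, 84%, 20%)


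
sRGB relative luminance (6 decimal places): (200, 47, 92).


Linearize each channel (sRGB transfer function): c = v/255; c_lin = c/12.92 if c ≤ 0.04045, else ((c+0.055)/1.055)^2.4
  R: 200/255 ≈ 0.784314 > 0.04045 → ((0.784314+0.055)/1.055)^2.4 ≈ 0.577580
  G: 47/255 ≈ 0.184314 > 0.04045 → ((0.184314+0.055)/1.055)^2.4 ≈ 0.028426
  B: 92/255 ≈ 0.360784 > 0.04045 → ((0.360784+0.055)/1.055)^2.4 ≈ 0.107023
R_lin = 0.577580, G_lin = 0.028426, B_lin = 0.107023
L = 0.2126×R + 0.7152×G + 0.0722×B
L = 0.2126×0.577580 + 0.7152×0.028426 + 0.0722×0.107023
L ≈ 0.150851


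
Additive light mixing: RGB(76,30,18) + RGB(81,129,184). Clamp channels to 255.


Additive: each channel = min(255, C₁+C₂)
R: 76+81 = 157 → 157
G: 30+129 = 159 → 159
B: 18+184 = 202 → 202
= RGB(157, 159, 202)


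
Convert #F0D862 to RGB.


F0 → 240 (R)
D8 → 216 (G)
62 → 98 (B)
= RGB(240, 216, 98)


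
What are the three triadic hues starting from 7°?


Triadic: equally spaced at 120° intervals
H1 = 7°
H2 = (7 + 120) mod 360 = 127°
H3 = (7 + 240) mod 360 = 247°
Triadic = 7°, 127°, 247°


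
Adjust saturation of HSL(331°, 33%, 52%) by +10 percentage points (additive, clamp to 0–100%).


Original S = 33%
Adjustment = +10 percentage points
New S = 33 + (10) = 43
Clamp to [0, 100] → 43
= HSL(331°, 43%, 52%)


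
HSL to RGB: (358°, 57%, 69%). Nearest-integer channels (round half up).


H=358°, S=0.57, L=0.69
C = (1-|2L-1|)×S = (1-|0.38|)×0.57 = 0.3534
H' = H/60 = 358/60 ≈ 5.9667; X = C×(1-|H' mod 2 - 1|) = 0.01178
m = L - C/2 = 0.69 - 0.1767 = 0.5133
Sector ⌊H'⌋ = 5 → (R',G',B') = (0.3534, 0.0, 0.01178)
RGB = ((R'+m)×255, (G'+m)×255, (B'+m)×255) = (221.0085, 130.8915, 133.8954)
Round half up → RGB(221, 131, 134)


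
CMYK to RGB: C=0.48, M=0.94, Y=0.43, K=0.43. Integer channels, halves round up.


R = 255 × (1-C) × (1-K) = 255 × 0.52 × 0.57 = 75.582 → 76
G = 255 × (1-M) × (1-K) = 255 × 0.06 × 0.57 = 8.721 → 9
B = 255 × (1-Y) × (1-K) = 255 × 0.57 × 0.57 = 82.8495 → 83
= RGB(76, 9, 83)


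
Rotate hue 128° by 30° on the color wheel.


New hue = (H + rotation) mod 360
New hue = (128 + 30) mod 360
= 158 mod 360
= 158°


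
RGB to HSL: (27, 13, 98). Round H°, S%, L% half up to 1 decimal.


Normalize: R'=27/255≈0.1059, G'=13/255≈0.0510, B'=98/255≈0.3843
Max=98/255, Min=13/255, Δ=Max-Min=85/255
L = (Max+Min)/2 = (98+13)/510 = 111/510 = 0.21764… → L = 21.8%
L ≤ 0.5 → S = Δ/(Max+Min) = 85/(98+13) = 85/111 = 0.76576… → S = 76.6%
(the 1/255 factors cancel in S and H, so raw channel differences can be used)
Max is B' → H = 60 × ((R-G)/Δ + 4) = 60 × ((27-13)/85 + 4)
  14/85 + 4 = 0.1647… + 4 = 4.1647…
  H = 60 × 4.1647… = 249.882…° → H = 249.9°
= HSL(249.9°, 76.6%, 21.8%)


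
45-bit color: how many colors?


Colors = 2^bits = 2^45
= 35,184,372,088,832 colors


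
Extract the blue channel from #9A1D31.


Color: #9A1D31
R = 9A = 154
G = 1D = 29
B = 31 = 49
Blue = 49


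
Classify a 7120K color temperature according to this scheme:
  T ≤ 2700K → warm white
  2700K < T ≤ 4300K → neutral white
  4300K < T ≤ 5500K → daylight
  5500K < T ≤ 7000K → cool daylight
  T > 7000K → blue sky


Temperature: 7120K
7120K > 7000K → blue sky
Classification: blue sky


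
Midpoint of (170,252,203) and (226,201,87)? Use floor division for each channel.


Midpoint: each channel = ⌊(C₁+C₂)/2⌋
R: ⌊(170+226)/2⌋ = 198
G: ⌊(252+201)/2⌋ = 226
B: ⌊(203+87)/2⌋ = 145
= RGB(198, 226, 145)


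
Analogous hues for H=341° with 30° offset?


Base hue: 341°
Left analog: (341 - 30) mod 360 = 311°
Right analog: (341 + 30) mod 360 = 11°
Analogous hues = 311° and 11°


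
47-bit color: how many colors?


Colors = 2^bits = 2^47
= 140,737,488,355,328 colors


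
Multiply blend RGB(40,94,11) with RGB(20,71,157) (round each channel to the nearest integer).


Multiply: C = A×B/255, rounded to nearest integer
R: 40×20/255 = 800/255 ≈ 3.137 → 3
G: 94×71/255 = 6674/255 ≈ 26.173 → 26
B: 11×157/255 = 1727/255 ≈ 6.773 → 7
= RGB(3, 26, 7)


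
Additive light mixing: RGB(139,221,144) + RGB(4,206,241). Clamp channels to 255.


Additive: each channel = min(255, C₁+C₂)
R: 139+4 = 143 → 143
G: 221+206 = 427 → 255
B: 144+241 = 385 → 255
= RGB(143, 255, 255)


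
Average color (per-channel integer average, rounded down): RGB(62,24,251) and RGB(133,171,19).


Midpoint: each channel = ⌊(C₁+C₂)/2⌋
R: ⌊(62+133)/2⌋ = 97
G: ⌊(24+171)/2⌋ = 97
B: ⌊(251+19)/2⌋ = 135
= RGB(97, 97, 135)


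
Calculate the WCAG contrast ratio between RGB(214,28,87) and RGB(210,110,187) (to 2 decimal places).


Linearize each sRGB channel c=v/255: c/12.92 if c ≤ 0.04045 else ((c+0.055)/1.055)^2.4
L = 0.2126×R_lin + 0.7152×G_lin + 0.0722×B_lin
Color 1 (214,28,87):
  R=214: 214/255≈0.8392 > 0.04045 → ((0.8392+0.055)/1.055)^2.4 ≈ 0.67244
  G=28: 28/255≈0.1098 > 0.04045 → ((0.1098+0.055)/1.055)^2.4 ≈ 0.01161
  B=87: 87/255≈0.3412 > 0.04045 → ((0.3412+0.055)/1.055)^2.4 ≈ 0.09531
  L1 = 0.2126×0.67244 + 0.7152×0.01161 + 0.0722×0.09531 ≈ 0.15815
Color 2 (210,110,187):
  R=210: 210/255≈0.8235 > 0.04045 → ((0.8235+0.055)/1.055)^2.4 ≈ 0.64448
  G=110: 110/255≈0.4314 > 0.04045 → ((0.4314+0.055)/1.055)^2.4 ≈ 0.15593
  B=187: 187/255≈0.7333 > 0.04045 → ((0.7333+0.055)/1.055)^2.4 ≈ 0.49693
  L2 = 0.2126×0.64448 + 0.7152×0.15593 + 0.0722×0.49693 ≈ 0.28441
Lighter = 0.28441, Darker = 0.15815
Ratio = (L_lighter + 0.05) / (L_darker + 0.05)
Ratio = (0.28441 + 0.05) / (0.15815 + 0.05) = 0.33441 / 0.20815 ≈ 1.6066
Ratio ≈ 1.61:1


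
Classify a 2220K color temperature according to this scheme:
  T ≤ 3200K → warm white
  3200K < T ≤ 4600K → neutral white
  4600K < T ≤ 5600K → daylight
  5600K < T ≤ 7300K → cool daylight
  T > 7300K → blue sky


Temperature: 2220K
2220K ≤ 3200K → warm white
Classification: warm white


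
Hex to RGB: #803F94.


80 → 128 (R)
3F → 63 (G)
94 → 148 (B)
= RGB(128, 63, 148)


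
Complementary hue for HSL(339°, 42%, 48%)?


Complement = opposite side of color wheel = hue + 180°
H' = (339 + 180) mod 360 = 159°
S and L unchanged.
= HSL(159°, 42%, 48%)


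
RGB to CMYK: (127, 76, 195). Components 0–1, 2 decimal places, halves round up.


R'=127/255≈0.4980, G'=76/255≈0.2980, B'=195/255≈0.7647
K = 1 - max(R',G',B') = 1 - 195/255 = 60/255 = 0.23529… → 0.24
(1-R'-K)/(1-K) simplifies to (max-R)/max with max = 195:
C = (195-127)/195 = 68/195 = 0.34871… → 0.35
M = (195-76)/195 = 119/195 = 0.61025… → 0.61
Y = (195-195)/195 = 0/195 = 0 → 0.00
= CMYK(0.35, 0.61, 0.00, 0.24)


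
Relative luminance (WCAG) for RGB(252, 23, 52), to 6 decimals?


Linearize each channel (sRGB transfer function): c = v/255; c_lin = c/12.92 if c ≤ 0.04045, else ((c+0.055)/1.055)^2.4
  R: 252/255 ≈ 0.988235 > 0.04045 → ((0.988235+0.055)/1.055)^2.4 ≈ 0.973445
  G: 23/255 ≈ 0.090196 > 0.04045 → ((0.090196+0.055)/1.055)^2.4 ≈ 0.008568
  B: 52/255 ≈ 0.203922 > 0.04045 → ((0.203922+0.055)/1.055)^2.4 ≈ 0.034340
R_lin = 0.973445, G_lin = 0.008568, B_lin = 0.034340
L = 0.2126×R + 0.7152×G + 0.0722×B
L = 0.2126×0.973445 + 0.7152×0.008568 + 0.0722×0.034340
L ≈ 0.215562


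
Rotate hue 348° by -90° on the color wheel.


New hue = (H + rotation) mod 360
New hue = (348 -90) mod 360
= 258 mod 360
= 258°


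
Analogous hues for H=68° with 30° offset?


Base hue: 68°
Left analog: (68 - 30) mod 360 = 38°
Right analog: (68 + 30) mod 360 = 98°
Analogous hues = 38° and 98°


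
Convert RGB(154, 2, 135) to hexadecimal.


R = 154 → 9A (hex)
G = 2 → 02 (hex)
B = 135 → 87 (hex)
Hex = #9A0287


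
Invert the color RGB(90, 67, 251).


Invert: (255-R, 255-G, 255-B)
R: 255-90 = 165
G: 255-67 = 188
B: 255-251 = 4
= RGB(165, 188, 4)


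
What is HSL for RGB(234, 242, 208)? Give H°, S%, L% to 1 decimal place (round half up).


Normalize: R'=234/255≈0.9176, G'=242/255≈0.9490, B'=208/255≈0.8157
Max=242/255, Min=208/255, Δ=Max-Min=34/255
L = (Max+Min)/2 = (242+208)/510 = 450/510 = 0.88235… → L = 88.2%
L > 0.5 → S = Δ/(2-Max-Min) = 34/(510-242-208) = 34/60 = 0.56666… → S = 56.7%
(the 1/255 factors cancel in S and H, so raw channel differences can be used)
Max is G' → H = 60 × ((B-R)/Δ + 2) = 60 × ((208-234)/34 + 2)
  -26/34 + 2 = -0.7647… + 2 = 1.2352…
  H = 60 × 1.2352… = 74.117…° → H = 74.1°
= HSL(74.1°, 56.7%, 88.2%)


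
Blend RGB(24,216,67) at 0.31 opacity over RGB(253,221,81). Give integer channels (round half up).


C = α×F + (1-α)×B, with 1-α = 0.69
R: 0.31×24 + 0.69×253 = 7.44 + 174.57 = 182.01 → 182
G: 0.31×216 + 0.69×221 = 66.96 + 152.49 = 219.45 → 219
B: 0.31×67 + 0.69×81 = 20.77 + 55.89 = 76.66 → 77
= RGB(182, 219, 77)


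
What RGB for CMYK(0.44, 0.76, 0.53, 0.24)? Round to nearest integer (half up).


R = 255 × (1-C) × (1-K) = 255 × 0.56 × 0.76 = 108.528 → 109
G = 255 × (1-M) × (1-K) = 255 × 0.24 × 0.76 = 46.512 → 47
B = 255 × (1-Y) × (1-K) = 255 × 0.47 × 0.76 = 91.086 → 91
= RGB(109, 47, 91)


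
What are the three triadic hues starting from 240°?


Triadic: equally spaced at 120° intervals
H1 = 240°
H2 = (240 + 120) mod 360 = 0°
H3 = (240 + 240) mod 360 = 120°
Triadic = 240°, 0°, 120°


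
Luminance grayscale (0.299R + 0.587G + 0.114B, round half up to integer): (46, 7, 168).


Gray = 0.299×R + 0.587×G + 0.114×B
Gray = 0.299×46 + 0.587×7 + 0.114×168
Gray = 13.754 + 4.109 + 19.152
Gray = 37.015 → round half up → 37
Gray = 37


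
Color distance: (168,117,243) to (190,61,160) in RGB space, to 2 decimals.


d = √[(R₁-R₂)² + (G₁-G₂)² + (B₁-B₂)²]
d = √[(168-190)² + (117-61)² + (243-160)²]
d = √[484 + 3136 + 6889]
d = √10509
d ≈ 102.51


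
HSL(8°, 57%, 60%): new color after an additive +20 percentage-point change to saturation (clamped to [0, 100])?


Original S = 57%
Adjustment = +20 percentage points
New S = 57 + (20) = 77
Clamp to [0, 100] → 77
= HSL(8°, 77%, 60%)


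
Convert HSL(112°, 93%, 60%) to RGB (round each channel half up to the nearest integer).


H=112°, S=0.93, L=0.60
C = (1-|2L-1|)×S = (1-|0.20|)×0.93 = 0.744
H' = H/60 = 112/60 ≈ 1.8667; X = C×(1-|H' mod 2 - 1|) = 0.0992
m = L - C/2 = 0.60 - 0.372 = 0.228
Sector ⌊H'⌋ = 1 → (R',G',B') = (0.0992, 0.744, 0.0)
RGB = ((R'+m)×255, (G'+m)×255, (B'+m)×255) = (83.436, 247.86, 58.14)
Round half up → RGB(83, 248, 58)


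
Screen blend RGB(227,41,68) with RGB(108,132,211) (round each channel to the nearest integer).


Screen: C = 255 - (255-A)×(255-B)/255, rounded to nearest integer
R: 255 - (255-227)×(255-108)/255 = 255 - 4116/255 ≈ 255 - 16.141 = 238.859 → 239
G: 255 - (255-41)×(255-132)/255 = 255 - 26322/255 ≈ 255 - 103.224 = 151.776 → 152
B: 255 - (255-68)×(255-211)/255 = 255 - 8228/255 ≈ 255 - 32.267 = 222.733 → 223
= RGB(239, 152, 223)


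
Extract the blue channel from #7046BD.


Color: #7046BD
R = 70 = 112
G = 46 = 70
B = BD = 189
Blue = 189


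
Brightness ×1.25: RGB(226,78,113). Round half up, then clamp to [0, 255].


Multiply each channel by 1.25, round half up, clamp to [0, 255]
R: 226×1.25 = 282.5 → round → 283 → clamp → 255
G: 78×1.25 = 97.5 → round → 98
B: 113×1.25 = 141.25 → round → 141
= RGB(255, 98, 141)


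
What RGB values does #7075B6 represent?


70 → 112 (R)
75 → 117 (G)
B6 → 182 (B)
= RGB(112, 117, 182)


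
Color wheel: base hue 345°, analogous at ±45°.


Base hue: 345°
Left analog: (345 - 45) mod 360 = 300°
Right analog: (345 + 45) mod 360 = 30°
Analogous hues = 300° and 30°


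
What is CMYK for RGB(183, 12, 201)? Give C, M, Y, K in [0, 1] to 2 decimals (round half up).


R'=183/255≈0.7176, G'=12/255≈0.0471, B'=201/255≈0.7882
K = 1 - max(R',G',B') = 1 - 201/255 = 54/255 = 0.21176… → 0.21
(1-R'-K)/(1-K) simplifies to (max-R)/max with max = 201:
C = (201-183)/201 = 18/201 = 0.08955… → 0.09
M = (201-12)/201 = 189/201 = 0.94029… → 0.94
Y = (201-201)/201 = 0/201 = 0 → 0.00
= CMYK(0.09, 0.94, 0.00, 0.21)


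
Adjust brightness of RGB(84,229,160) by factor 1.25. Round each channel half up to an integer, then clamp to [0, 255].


Multiply each channel by 1.25, round half up, clamp to [0, 255]
R: 84×1.25 = 105
G: 229×1.25 = 286.25 → round → 286 → clamp → 255
B: 160×1.25 = 200
= RGB(105, 255, 200)


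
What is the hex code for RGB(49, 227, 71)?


R = 49 → 31 (hex)
G = 227 → E3 (hex)
B = 71 → 47 (hex)
Hex = #31E347


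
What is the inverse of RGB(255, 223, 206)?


Invert: (255-R, 255-G, 255-B)
R: 255-255 = 0
G: 255-223 = 32
B: 255-206 = 49
= RGB(0, 32, 49)


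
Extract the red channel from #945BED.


Color: #945BED
R = 94 = 148
G = 5B = 91
B = ED = 237
Red = 148


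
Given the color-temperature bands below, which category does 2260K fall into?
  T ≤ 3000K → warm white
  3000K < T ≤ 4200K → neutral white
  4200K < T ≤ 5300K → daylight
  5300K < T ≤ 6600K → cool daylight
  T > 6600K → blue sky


Temperature: 2260K
2260K ≤ 3000K → warm white
Classification: warm white


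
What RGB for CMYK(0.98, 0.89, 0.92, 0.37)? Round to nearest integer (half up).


R = 255 × (1-C) × (1-K) = 255 × 0.02 × 0.63 = 3.213 → 3
G = 255 × (1-M) × (1-K) = 255 × 0.11 × 0.63 = 17.6715 → 18
B = 255 × (1-Y) × (1-K) = 255 × 0.08 × 0.63 = 12.852 → 13
= RGB(3, 18, 13)


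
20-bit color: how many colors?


Colors = 2^bits = 2^20
= 1,048,576 colors


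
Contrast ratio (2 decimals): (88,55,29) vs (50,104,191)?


Linearize each sRGB channel c=v/255: c/12.92 if c ≤ 0.04045 else ((c+0.055)/1.055)^2.4
L = 0.2126×R_lin + 0.7152×G_lin + 0.0722×B_lin
Color 1 (88,55,29):
  R=88: 88/255≈0.3451 > 0.04045 → ((0.3451+0.055)/1.055)^2.4 ≈ 0.09759
  G=55: 55/255≈0.2157 > 0.04045 → ((0.2157+0.055)/1.055)^2.4 ≈ 0.03820
  B=29: 29/255≈0.1137 > 0.04045 → ((0.1137+0.055)/1.055)^2.4 ≈ 0.01229
  L1 = 0.2126×0.09759 + 0.7152×0.03820 + 0.0722×0.01229 ≈ 0.04896
Color 2 (50,104,191):
  R=50: 50/255≈0.1961 > 0.04045 → ((0.1961+0.055)/1.055)^2.4 ≈ 0.03190
  G=104: 104/255≈0.4078 > 0.04045 → ((0.4078+0.055)/1.055)^2.4 ≈ 0.13843
  B=191: 191/255≈0.7490 > 0.04045 → ((0.7490+0.055)/1.055)^2.4 ≈ 0.52100
  L2 = 0.2126×0.03190 + 0.7152×0.13843 + 0.0722×0.52100 ≈ 0.14340
Lighter = 0.14340, Darker = 0.04896
Ratio = (L_lighter + 0.05) / (L_darker + 0.05)
Ratio = (0.14340 + 0.05) / (0.04896 + 0.05) = 0.19340 / 0.09896 ≈ 1.9544
Ratio ≈ 1.95:1


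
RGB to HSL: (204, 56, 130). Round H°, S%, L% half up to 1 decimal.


Normalize: R'=204/255≈0.8000, G'=56/255≈0.2196, B'=130/255≈0.5098
Max=204/255, Min=56/255, Δ=Max-Min=148/255
L = (Max+Min)/2 = (204+56)/510 = 260/510 = 0.50980… → L = 51.0%
L > 0.5 → S = Δ/(2-Max-Min) = 148/(510-204-56) = 148/250 = 0.592 → S = 59.2%
(the 1/255 factors cancel in S and H, so raw channel differences can be used)
Max is R' → H = 60 × (((G-B)/Δ) mod 6) = 60 × (((56-130)/148) mod 6)
  (-74)/148 = -0.5; negative, so add 6 → 5.5
  H = 60 × 5.5 = 330° → H = 330.0°
= HSL(330.0°, 59.2%, 51.0%)


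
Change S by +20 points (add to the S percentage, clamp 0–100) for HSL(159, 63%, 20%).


Original S = 63%
Adjustment = +20 percentage points
New S = 63 + (20) = 83
Clamp to [0, 100] → 83
= HSL(159°, 83%, 20%)


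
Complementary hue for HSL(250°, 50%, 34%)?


Complement = opposite side of color wheel = hue + 180°
H' = (250 + 180) mod 360 = 70°
S and L unchanged.
= HSL(70°, 50%, 34%)


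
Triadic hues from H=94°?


Triadic: equally spaced at 120° intervals
H1 = 94°
H2 = (94 + 120) mod 360 = 214°
H3 = (94 + 240) mod 360 = 334°
Triadic = 94°, 214°, 334°


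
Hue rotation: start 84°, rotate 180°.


New hue = (H + rotation) mod 360
New hue = (84 + 180) mod 360
= 264 mod 360
= 264°


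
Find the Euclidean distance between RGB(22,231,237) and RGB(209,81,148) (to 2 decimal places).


d = √[(R₁-R₂)² + (G₁-G₂)² + (B₁-B₂)²]
d = √[(22-209)² + (231-81)² + (237-148)²]
d = √[34969 + 22500 + 7921]
d = √65390
d ≈ 255.71


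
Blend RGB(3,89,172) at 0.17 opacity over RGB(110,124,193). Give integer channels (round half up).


C = α×F + (1-α)×B, with 1-α = 0.83
R: 0.17×3 + 0.83×110 = 0.51 + 91.30 = 91.81 → 92
G: 0.17×89 + 0.83×124 = 15.13 + 102.92 = 118.05 → 118
B: 0.17×172 + 0.83×193 = 29.24 + 160.19 = 189.43 → 189
= RGB(92, 118, 189)


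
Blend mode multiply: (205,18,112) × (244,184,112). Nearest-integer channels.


Multiply: C = A×B/255, rounded to nearest integer
R: 205×244/255 = 50020/255 ≈ 196.157 → 196
G: 18×184/255 = 3312/255 ≈ 12.988 → 13
B: 112×112/255 = 12544/255 ≈ 49.192 → 49
= RGB(196, 13, 49)


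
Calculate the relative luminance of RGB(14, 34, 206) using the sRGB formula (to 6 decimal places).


Linearize each channel (sRGB transfer function): c = v/255; c_lin = c/12.92 if c ≤ 0.04045, else ((c+0.055)/1.055)^2.4
  R: 14/255 ≈ 0.054902 > 0.04045 → ((0.054902+0.055)/1.055)^2.4 ≈ 0.004391
  G: 34/255 ≈ 0.133333 > 0.04045 → ((0.133333+0.055)/1.055)^2.4 ≈ 0.015996
  B: 206/255 ≈ 0.807843 > 0.04045 → ((0.807843+0.055)/1.055)^2.4 ≈ 0.617207
R_lin = 0.004391, G_lin = 0.015996, B_lin = 0.617207
L = 0.2126×R + 0.7152×G + 0.0722×B
L = 0.2126×0.004391 + 0.7152×0.015996 + 0.0722×0.617207
L ≈ 0.056936


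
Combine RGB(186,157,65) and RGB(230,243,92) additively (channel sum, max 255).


Additive: each channel = min(255, C₁+C₂)
R: 186+230 = 416 → 255
G: 157+243 = 400 → 255
B: 65+92 = 157 → 157
= RGB(255, 255, 157)


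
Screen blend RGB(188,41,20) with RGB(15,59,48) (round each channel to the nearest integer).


Screen: C = 255 - (255-A)×(255-B)/255, rounded to nearest integer
R: 255 - (255-188)×(255-15)/255 = 255 - 16080/255 ≈ 255 - 63.059 = 191.941 → 192
G: 255 - (255-41)×(255-59)/255 = 255 - 41944/255 ≈ 255 - 164.486 = 90.514 → 91
B: 255 - (255-20)×(255-48)/255 = 255 - 48645/255 ≈ 255 - 190.765 = 64.235 → 64
= RGB(192, 91, 64)


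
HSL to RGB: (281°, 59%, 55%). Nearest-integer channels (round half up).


H=281°, S=0.59, L=0.55
C = (1-|2L-1|)×S = (1-|0.10|)×0.59 = 0.531
H' = H/60 = 281/60 ≈ 4.6833; X = C×(1-|H' mod 2 - 1|) = 0.36285
m = L - C/2 = 0.55 - 0.2655 = 0.2845
Sector ⌊H'⌋ = 4 → (R',G',B') = (0.36285, 0.0, 0.531)
RGB = ((R'+m)×255, (G'+m)×255, (B'+m)×255) = (165.07425, 72.5475, 207.9525)
Round half up → RGB(165, 73, 208)


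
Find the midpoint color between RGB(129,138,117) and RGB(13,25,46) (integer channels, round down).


Midpoint: each channel = ⌊(C₁+C₂)/2⌋
R: ⌊(129+13)/2⌋ = 71
G: ⌊(138+25)/2⌋ = 81
B: ⌊(117+46)/2⌋ = 81
= RGB(71, 81, 81)


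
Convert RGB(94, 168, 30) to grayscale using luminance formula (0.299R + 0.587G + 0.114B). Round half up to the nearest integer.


Gray = 0.299×R + 0.587×G + 0.114×B
Gray = 0.299×94 + 0.587×168 + 0.114×30
Gray = 28.106 + 98.616 + 3.420
Gray = 130.142 → round half up → 130
Gray = 130


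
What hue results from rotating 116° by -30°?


New hue = (H + rotation) mod 360
New hue = (116 -30) mod 360
= 86 mod 360
= 86°


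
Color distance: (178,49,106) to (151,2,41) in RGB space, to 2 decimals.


d = √[(R₁-R₂)² + (G₁-G₂)² + (B₁-B₂)²]
d = √[(178-151)² + (49-2)² + (106-41)²]
d = √[729 + 2209 + 4225]
d = √7163
d ≈ 84.63


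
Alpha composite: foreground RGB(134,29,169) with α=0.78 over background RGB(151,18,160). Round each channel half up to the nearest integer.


C = α×F + (1-α)×B, with 1-α = 0.22
R: 0.78×134 + 0.22×151 = 104.52 + 33.22 = 137.74 → 138
G: 0.78×29 + 0.22×18 = 22.62 + 3.96 = 26.58 → 27
B: 0.78×169 + 0.22×160 = 131.82 + 35.20 = 167.02 → 167
= RGB(138, 27, 167)


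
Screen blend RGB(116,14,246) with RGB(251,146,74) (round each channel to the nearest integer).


Screen: C = 255 - (255-A)×(255-B)/255, rounded to nearest integer
R: 255 - (255-116)×(255-251)/255 = 255 - 556/255 ≈ 255 - 2.180 = 252.820 → 253
G: 255 - (255-14)×(255-146)/255 = 255 - 26269/255 ≈ 255 - 103.016 = 151.984 → 152
B: 255 - (255-246)×(255-74)/255 = 255 - 1629/255 ≈ 255 - 6.388 = 248.612 → 249
= RGB(253, 152, 249)


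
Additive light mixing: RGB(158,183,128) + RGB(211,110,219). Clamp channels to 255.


Additive: each channel = min(255, C₁+C₂)
R: 158+211 = 369 → 255
G: 183+110 = 293 → 255
B: 128+219 = 347 → 255
= RGB(255, 255, 255)


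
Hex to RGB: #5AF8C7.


5A → 90 (R)
F8 → 248 (G)
C7 → 199 (B)
= RGB(90, 248, 199)


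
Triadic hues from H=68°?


Triadic: equally spaced at 120° intervals
H1 = 68°
H2 = (68 + 120) mod 360 = 188°
H3 = (68 + 240) mod 360 = 308°
Triadic = 68°, 188°, 308°


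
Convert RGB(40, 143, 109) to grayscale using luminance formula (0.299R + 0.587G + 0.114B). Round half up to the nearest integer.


Gray = 0.299×R + 0.587×G + 0.114×B
Gray = 0.299×40 + 0.587×143 + 0.114×109
Gray = 11.960 + 83.941 + 12.426
Gray = 108.327 → round half up → 108
Gray = 108


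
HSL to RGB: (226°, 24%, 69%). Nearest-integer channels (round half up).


H=226°, S=0.24, L=0.69
C = (1-|2L-1|)×S = (1-|0.38|)×0.24 = 0.1488
H' = H/60 = 226/60 ≈ 3.7667; X = C×(1-|H' mod 2 - 1|) = 0.03472
m = L - C/2 = 0.69 - 0.0744 = 0.6156
Sector ⌊H'⌋ = 3 → (R',G',B') = (0.0, 0.03472, 0.1488)
RGB = ((R'+m)×255, (G'+m)×255, (B'+m)×255) = (156.978, 165.8316, 194.922)
Round half up → RGB(157, 166, 195)


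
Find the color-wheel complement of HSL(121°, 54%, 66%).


Complement = opposite side of color wheel = hue + 180°
H' = (121 + 180) mod 360 = 301°
S and L unchanged.
= HSL(301°, 54%, 66%)


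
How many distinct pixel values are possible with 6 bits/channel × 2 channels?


Total bits = 6 bits/channel × 2 channels = 12 bits
Distinct pixel values = 2^12
= 4,096 pixel values


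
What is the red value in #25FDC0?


Color: #25FDC0
R = 25 = 37
G = FD = 253
B = C0 = 192
Red = 37


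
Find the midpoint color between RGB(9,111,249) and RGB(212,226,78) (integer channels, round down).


Midpoint: each channel = ⌊(C₁+C₂)/2⌋
R: ⌊(9+212)/2⌋ = 110
G: ⌊(111+226)/2⌋ = 168
B: ⌊(249+78)/2⌋ = 163
= RGB(110, 168, 163)


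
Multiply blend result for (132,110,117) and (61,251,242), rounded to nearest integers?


Multiply: C = A×B/255, rounded to nearest integer
R: 132×61/255 = 8052/255 ≈ 31.576 → 32
G: 110×251/255 = 27610/255 ≈ 108.275 → 108
B: 117×242/255 = 28314/255 ≈ 111.035 → 111
= RGB(32, 108, 111)


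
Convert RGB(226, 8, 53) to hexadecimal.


R = 226 → E2 (hex)
G = 8 → 08 (hex)
B = 53 → 35 (hex)
Hex = #E20835


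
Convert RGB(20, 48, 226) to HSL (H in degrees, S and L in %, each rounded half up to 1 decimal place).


Normalize: R'=20/255≈0.0784, G'=48/255≈0.1882, B'=226/255≈0.8863
Max=226/255, Min=20/255, Δ=Max-Min=206/255
L = (Max+Min)/2 = (226+20)/510 = 246/510 = 0.48235… → L = 48.2%
L ≤ 0.5 → S = Δ/(Max+Min) = 206/(226+20) = 206/246 = 0.83739… → S = 83.7%
(the 1/255 factors cancel in S and H, so raw channel differences can be used)
Max is B' → H = 60 × ((R-G)/Δ + 4) = 60 × ((20-48)/206 + 4)
  -28/206 + 4 = -0.1359… + 4 = 3.8640…
  H = 60 × 3.8640… = 231.844…° → H = 231.8°
= HSL(231.8°, 83.7%, 48.2%)


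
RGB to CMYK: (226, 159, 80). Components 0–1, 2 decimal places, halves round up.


R'=226/255≈0.8863, G'=159/255≈0.6235, B'=80/255≈0.3137
K = 1 - max(R',G',B') = 1 - 226/255 = 29/255 = 0.11372… → 0.11
(1-R'-K)/(1-K) simplifies to (max-R)/max with max = 226:
C = (226-226)/226 = 0/226 = 0 → 0.00
M = (226-159)/226 = 67/226 = 0.29646… → 0.30
Y = (226-80)/226 = 146/226 = 0.64601… → 0.65
= CMYK(0.00, 0.30, 0.65, 0.11)


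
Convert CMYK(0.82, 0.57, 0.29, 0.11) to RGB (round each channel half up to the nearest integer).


R = 255 × (1-C) × (1-K) = 255 × 0.18 × 0.89 = 40.851 → 41
G = 255 × (1-M) × (1-K) = 255 × 0.43 × 0.89 = 97.5885 → 98
B = 255 × (1-Y) × (1-K) = 255 × 0.71 × 0.89 = 161.1345 → 161
= RGB(41, 98, 161)


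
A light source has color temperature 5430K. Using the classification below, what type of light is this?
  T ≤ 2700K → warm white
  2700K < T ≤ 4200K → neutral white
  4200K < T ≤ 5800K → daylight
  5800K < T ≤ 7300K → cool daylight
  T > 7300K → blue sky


Temperature: 5430K
4200K < 5430K ≤ 5800K → daylight
Classification: daylight


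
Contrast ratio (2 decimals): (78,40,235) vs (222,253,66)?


Linearize each sRGB channel c=v/255: c/12.92 if c ≤ 0.04045 else ((c+0.055)/1.055)^2.4
L = 0.2126×R_lin + 0.7152×G_lin + 0.0722×B_lin
Color 1 (78,40,235):
  R=78: 78/255≈0.3059 > 0.04045 → ((0.3059+0.055)/1.055)^2.4 ≈ 0.07619
  G=40: 40/255≈0.1569 > 0.04045 → ((0.1569+0.055)/1.055)^2.4 ≈ 0.02122
  B=235: 235/255≈0.9216 > 0.04045 → ((0.9216+0.055)/1.055)^2.4 ≈ 0.83077
  L1 = 0.2126×0.07619 + 0.7152×0.02122 + 0.0722×0.83077 ≈ 0.09135
Color 2 (222,253,66):
  R=222: 222/255≈0.8706 > 0.04045 → ((0.8706+0.055)/1.055)^2.4 ≈ 0.73046
  G=253: 253/255≈0.9922 > 0.04045 → ((0.9922+0.055)/1.055)^2.4 ≈ 0.98225
  B=66: 66/255≈0.2588 > 0.04045 → ((0.2588+0.055)/1.055)^2.4 ≈ 0.05448
  L2 = 0.2126×0.73046 + 0.7152×0.98225 + 0.0722×0.05448 ≈ 0.86174
Lighter = 0.86174, Darker = 0.09135
Ratio = (L_lighter + 0.05) / (L_darker + 0.05)
Ratio = (0.86174 + 0.05) / (0.09135 + 0.05) = 0.91174 / 0.14135 ≈ 6.4500
Ratio ≈ 6.45:1


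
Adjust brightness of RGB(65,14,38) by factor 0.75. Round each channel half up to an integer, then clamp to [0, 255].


Multiply each channel by 0.75, round half up, clamp to [0, 255]
R: 65×0.75 = 48.75 → round → 49
G: 14×0.75 = 10.5 → round → 11
B: 38×0.75 = 28.5 → round → 29
= RGB(49, 11, 29)


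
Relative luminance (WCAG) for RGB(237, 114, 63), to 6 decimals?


Linearize each channel (sRGB transfer function): c = v/255; c_lin = c/12.92 if c ≤ 0.04045, else ((c+0.055)/1.055)^2.4
  R: 237/255 ≈ 0.929412 > 0.04045 → ((0.929412+0.055)/1.055)^2.4 ≈ 0.846873
  G: 114/255 ≈ 0.447059 > 0.04045 → ((0.447059+0.055)/1.055)^2.4 ≈ 0.168269
  B: 63/255 ≈ 0.247059 > 0.04045 → ((0.247059+0.055)/1.055)^2.4 ≈ 0.049707
R_lin = 0.846873, G_lin = 0.168269, B_lin = 0.049707
L = 0.2126×R + 0.7152×G + 0.0722×B
L = 0.2126×0.846873 + 0.7152×0.168269 + 0.0722×0.049707
L ≈ 0.303980


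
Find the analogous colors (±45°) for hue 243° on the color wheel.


Base hue: 243°
Left analog: (243 - 45) mod 360 = 198°
Right analog: (243 + 45) mod 360 = 288°
Analogous hues = 198° and 288°


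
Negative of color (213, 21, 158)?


Invert: (255-R, 255-G, 255-B)
R: 255-213 = 42
G: 255-21 = 234
B: 255-158 = 97
= RGB(42, 234, 97)


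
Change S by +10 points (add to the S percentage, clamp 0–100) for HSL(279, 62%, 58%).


Original S = 62%
Adjustment = +10 percentage points
New S = 62 + (10) = 72
Clamp to [0, 100] → 72
= HSL(279°, 72%, 58%)


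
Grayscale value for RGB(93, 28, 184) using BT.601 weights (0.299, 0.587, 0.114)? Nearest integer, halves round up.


Gray = 0.299×R + 0.587×G + 0.114×B
Gray = 0.299×93 + 0.587×28 + 0.114×184
Gray = 27.807 + 16.436 + 20.976
Gray = 65.219 → round half up → 65
Gray = 65


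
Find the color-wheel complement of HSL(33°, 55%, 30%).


Complement = opposite side of color wheel = hue + 180°
H' = (33 + 180) mod 360 = 213°
S and L unchanged.
= HSL(213°, 55%, 30%)


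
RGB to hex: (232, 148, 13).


R = 232 → E8 (hex)
G = 148 → 94 (hex)
B = 13 → 0D (hex)
Hex = #E8940D


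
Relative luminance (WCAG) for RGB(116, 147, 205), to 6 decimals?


Linearize each channel (sRGB transfer function): c = v/255; c_lin = c/12.92 if c ≤ 0.04045, else ((c+0.055)/1.055)^2.4
  R: 116/255 ≈ 0.454902 > 0.04045 → ((0.454902+0.055)/1.055)^2.4 ≈ 0.174647
  G: 147/255 ≈ 0.576471 > 0.04045 → ((0.576471+0.055)/1.055)^2.4 ≈ 0.291771
  B: 205/255 ≈ 0.803922 > 0.04045 → ((0.803922+0.055)/1.055)^2.4 ≈ 0.610496
R_lin = 0.174647, G_lin = 0.291771, B_lin = 0.610496
L = 0.2126×R + 0.7152×G + 0.0722×B
L = 0.2126×0.174647 + 0.7152×0.291771 + 0.0722×0.610496
L ≈ 0.289882


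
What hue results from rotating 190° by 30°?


New hue = (H + rotation) mod 360
New hue = (190 + 30) mod 360
= 220 mod 360
= 220°


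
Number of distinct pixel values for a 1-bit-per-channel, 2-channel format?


Total bits = 1 bits/channel × 2 channels = 2 bits
Distinct pixel values = 2^2
= 4 pixel values


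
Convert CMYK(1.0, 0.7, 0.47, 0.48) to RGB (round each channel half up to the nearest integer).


R = 255 × (1-C) × (1-K) = 255 × 0.00 × 0.52 = 0
G = 255 × (1-M) × (1-K) = 255 × 0.30 × 0.52 = 39.78 → 40
B = 255 × (1-Y) × (1-K) = 255 × 0.53 × 0.52 = 70.278 → 70
= RGB(0, 40, 70)


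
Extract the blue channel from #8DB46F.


Color: #8DB46F
R = 8D = 141
G = B4 = 180
B = 6F = 111
Blue = 111


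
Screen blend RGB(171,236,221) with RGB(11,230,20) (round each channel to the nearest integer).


Screen: C = 255 - (255-A)×(255-B)/255, rounded to nearest integer
R: 255 - (255-171)×(255-11)/255 = 255 - 20496/255 ≈ 255 - 80.376 = 174.624 → 175
G: 255 - (255-236)×(255-230)/255 = 255 - 475/255 ≈ 255 - 1.863 = 253.137 → 253
B: 255 - (255-221)×(255-20)/255 = 255 - 7990/255 ≈ 255 - 31.333 = 223.667 → 224
= RGB(175, 253, 224)


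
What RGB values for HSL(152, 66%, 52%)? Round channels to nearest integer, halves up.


H=152°, S=0.66, L=0.52
C = (1-|2L-1|)×S = (1-|0.04|)×0.66 = 0.6336
H' = H/60 = 152/60 ≈ 2.5333; X = C×(1-|H' mod 2 - 1|) = 0.33792
m = L - C/2 = 0.52 - 0.3168 = 0.2032
Sector ⌊H'⌋ = 2 → (R',G',B') = (0.0, 0.6336, 0.33792)
RGB = ((R'+m)×255, (G'+m)×255, (B'+m)×255) = (51.816, 213.384, 137.9856)
Round half up → RGB(52, 213, 138)


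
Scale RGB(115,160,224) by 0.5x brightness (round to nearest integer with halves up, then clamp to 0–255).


Multiply each channel by 0.5, round half up, clamp to [0, 255]
R: 115×0.5 = 57.5 → round → 58
G: 160×0.5 = 80
B: 224×0.5 = 112
= RGB(58, 80, 112)


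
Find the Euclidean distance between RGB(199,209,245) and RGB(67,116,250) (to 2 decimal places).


d = √[(R₁-R₂)² + (G₁-G₂)² + (B₁-B₂)²]
d = √[(199-67)² + (209-116)² + (245-250)²]
d = √[17424 + 8649 + 25]
d = √26098
d ≈ 161.55


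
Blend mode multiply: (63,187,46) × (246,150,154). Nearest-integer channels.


Multiply: C = A×B/255, rounded to nearest integer
R: 63×246/255 = 15498/255 ≈ 60.776 → 61
G: 187×150/255 = 28050/255 ≈ 110.000 → 110
B: 46×154/255 = 7084/255 ≈ 27.780 → 28
= RGB(61, 110, 28)


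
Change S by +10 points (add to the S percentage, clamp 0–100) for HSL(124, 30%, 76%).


Original S = 30%
Adjustment = +10 percentage points
New S = 30 + (10) = 40
Clamp to [0, 100] → 40
= HSL(124°, 40%, 76%)


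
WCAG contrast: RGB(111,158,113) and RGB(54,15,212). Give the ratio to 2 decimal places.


Linearize each sRGB channel c=v/255: c/12.92 if c ≤ 0.04045 else ((c+0.055)/1.055)^2.4
L = 0.2126×R_lin + 0.7152×G_lin + 0.0722×B_lin
Color 1 (111,158,113):
  R=111: 111/255≈0.4353 > 0.04045 → ((0.4353+0.055)/1.055)^2.4 ≈ 0.15896
  G=158: 158/255≈0.6196 > 0.04045 → ((0.6196+0.055)/1.055)^2.4 ≈ 0.34191
  B=113: 113/255≈0.4431 > 0.04045 → ((0.4431+0.055)/1.055)^2.4 ≈ 0.16513
  L1 = 0.2126×0.15896 + 0.7152×0.34191 + 0.0722×0.16513 ≈ 0.29025
Color 2 (54,15,212):
  R=54: 54/255≈0.2118 > 0.04045 → ((0.2118+0.055)/1.055)^2.4 ≈ 0.03689
  G=15: 15/255≈0.0588 > 0.04045 → ((0.0588+0.055)/1.055)^2.4 ≈ 0.00478
  B=212: 212/255≈0.8314 > 0.04045 → ((0.8314+0.055)/1.055)^2.4 ≈ 0.65837
  L2 = 0.2126×0.03689 + 0.7152×0.00478 + 0.0722×0.65837 ≈ 0.05879
Lighter = 0.29025, Darker = 0.05879
Ratio = (L_lighter + 0.05) / (L_darker + 0.05)
Ratio = (0.29025 + 0.05) / (0.05879 + 0.05) = 0.34025 / 0.10879 ≈ 3.1275
Ratio ≈ 3.13:1


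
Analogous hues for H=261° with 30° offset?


Base hue: 261°
Left analog: (261 - 30) mod 360 = 231°
Right analog: (261 + 30) mod 360 = 291°
Analogous hues = 231° and 291°


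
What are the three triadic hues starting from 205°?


Triadic: equally spaced at 120° intervals
H1 = 205°
H2 = (205 + 120) mod 360 = 325°
H3 = (205 + 240) mod 360 = 85°
Triadic = 205°, 325°, 85°


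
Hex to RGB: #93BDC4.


93 → 147 (R)
BD → 189 (G)
C4 → 196 (B)
= RGB(147, 189, 196)


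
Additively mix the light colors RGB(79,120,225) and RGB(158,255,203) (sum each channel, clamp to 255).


Additive: each channel = min(255, C₁+C₂)
R: 79+158 = 237 → 237
G: 120+255 = 375 → 255
B: 225+203 = 428 → 255
= RGB(237, 255, 255)


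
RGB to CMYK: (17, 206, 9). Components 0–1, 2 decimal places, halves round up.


R'=17/255≈0.0667, G'=206/255≈0.8078, B'=9/255≈0.0353
K = 1 - max(R',G',B') = 1 - 206/255 = 49/255 = 0.19215… → 0.19
(1-R'-K)/(1-K) simplifies to (max-R)/max with max = 206:
C = (206-17)/206 = 189/206 = 0.91747… → 0.92
M = (206-206)/206 = 0/206 = 0 → 0.00
Y = (206-9)/206 = 197/206 = 0.95631… → 0.96
= CMYK(0.92, 0.00, 0.96, 0.19)


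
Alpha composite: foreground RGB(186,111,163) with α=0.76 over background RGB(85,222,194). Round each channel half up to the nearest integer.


C = α×F + (1-α)×B, with 1-α = 0.24
R: 0.76×186 + 0.24×85 = 141.36 + 20.40 = 161.76 → 162
G: 0.76×111 + 0.24×222 = 84.36 + 53.28 = 137.64 → 138
B: 0.76×163 + 0.24×194 = 123.88 + 46.56 = 170.44 → 170
= RGB(162, 138, 170)


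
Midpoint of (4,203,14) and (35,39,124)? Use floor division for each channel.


Midpoint: each channel = ⌊(C₁+C₂)/2⌋
R: ⌊(4+35)/2⌋ = 19
G: ⌊(203+39)/2⌋ = 121
B: ⌊(14+124)/2⌋ = 69
= RGB(19, 121, 69)


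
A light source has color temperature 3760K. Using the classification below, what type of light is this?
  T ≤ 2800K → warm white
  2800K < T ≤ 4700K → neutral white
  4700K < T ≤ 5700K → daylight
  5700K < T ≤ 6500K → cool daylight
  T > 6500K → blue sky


Temperature: 3760K
2800K < 3760K ≤ 4700K → neutral white
Classification: neutral white


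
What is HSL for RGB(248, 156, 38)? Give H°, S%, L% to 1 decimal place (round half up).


Normalize: R'=248/255≈0.9725, G'=156/255≈0.6118, B'=38/255≈0.1490
Max=248/255, Min=38/255, Δ=Max-Min=210/255
L = (Max+Min)/2 = (248+38)/510 = 286/510 = 0.56078… → L = 56.1%
L > 0.5 → S = Δ/(2-Max-Min) = 210/(510-248-38) = 210/224 = 0.9375 → S = 93.8%
(the 1/255 factors cancel in S and H, so raw channel differences can be used)
Max is R' → H = 60 × (((G-B)/Δ) mod 6) = 60 × (((156-38)/210) mod 6)
  118/210 = 0.5619…
  H = 60 × 0.5619… = 33.714…° → H = 33.7°
= HSL(33.7°, 93.8%, 56.1%)


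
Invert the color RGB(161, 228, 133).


Invert: (255-R, 255-G, 255-B)
R: 255-161 = 94
G: 255-228 = 27
B: 255-133 = 122
= RGB(94, 27, 122)


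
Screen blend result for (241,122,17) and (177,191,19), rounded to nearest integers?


Screen: C = 255 - (255-A)×(255-B)/255, rounded to nearest integer
R: 255 - (255-241)×(255-177)/255 = 255 - 1092/255 ≈ 255 - 4.282 = 250.718 → 251
G: 255 - (255-122)×(255-191)/255 = 255 - 8512/255 ≈ 255 - 33.380 = 221.620 → 222
B: 255 - (255-17)×(255-19)/255 = 255 - 56168/255 ≈ 255 - 220.267 = 34.733 → 35
= RGB(251, 222, 35)


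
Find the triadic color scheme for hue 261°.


Triadic: equally spaced at 120° intervals
H1 = 261°
H2 = (261 + 120) mod 360 = 21°
H3 = (261 + 240) mod 360 = 141°
Triadic = 261°, 21°, 141°


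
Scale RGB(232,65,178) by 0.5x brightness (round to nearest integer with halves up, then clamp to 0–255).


Multiply each channel by 0.5, round half up, clamp to [0, 255]
R: 232×0.5 = 116
G: 65×0.5 = 32.5 → round → 33
B: 178×0.5 = 89
= RGB(116, 33, 89)


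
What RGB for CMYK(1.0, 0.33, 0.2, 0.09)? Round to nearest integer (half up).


R = 255 × (1-C) × (1-K) = 255 × 0.00 × 0.91 = 0
G = 255 × (1-M) × (1-K) = 255 × 0.67 × 0.91 = 155.4735 → 155
B = 255 × (1-Y) × (1-K) = 255 × 0.80 × 0.91 = 185.64 → 186
= RGB(0, 155, 186)


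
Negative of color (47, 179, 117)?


Invert: (255-R, 255-G, 255-B)
R: 255-47 = 208
G: 255-179 = 76
B: 255-117 = 138
= RGB(208, 76, 138)


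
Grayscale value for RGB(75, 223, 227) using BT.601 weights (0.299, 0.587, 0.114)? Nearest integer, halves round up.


Gray = 0.299×R + 0.587×G + 0.114×B
Gray = 0.299×75 + 0.587×223 + 0.114×227
Gray = 22.425 + 130.901 + 25.878
Gray = 179.204 → round half up → 179
Gray = 179


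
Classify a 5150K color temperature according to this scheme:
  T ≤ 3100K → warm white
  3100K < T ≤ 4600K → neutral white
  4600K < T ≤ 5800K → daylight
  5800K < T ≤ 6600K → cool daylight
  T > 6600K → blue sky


Temperature: 5150K
4600K < 5150K ≤ 5800K → daylight
Classification: daylight


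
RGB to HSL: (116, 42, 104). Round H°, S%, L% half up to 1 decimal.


Normalize: R'=116/255≈0.4549, G'=42/255≈0.1647, B'=104/255≈0.4078
Max=116/255, Min=42/255, Δ=Max-Min=74/255
L = (Max+Min)/2 = (116+42)/510 = 158/510 = 0.30980… → L = 31.0%
L ≤ 0.5 → S = Δ/(Max+Min) = 74/(116+42) = 74/158 = 0.46835… → S = 46.8%
(the 1/255 factors cancel in S and H, so raw channel differences can be used)
Max is R' → H = 60 × (((G-B)/Δ) mod 6) = 60 × (((42-104)/74) mod 6)
  (-62)/74 = -0.8378…; negative, so add 6 → 5.1621…
  H = 60 × 5.1621… = 309.729…° → H = 309.7°
= HSL(309.7°, 46.8%, 31.0%)


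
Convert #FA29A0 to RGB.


FA → 250 (R)
29 → 41 (G)
A0 → 160 (B)
= RGB(250, 41, 160)


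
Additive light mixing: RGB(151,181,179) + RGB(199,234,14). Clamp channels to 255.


Additive: each channel = min(255, C₁+C₂)
R: 151+199 = 350 → 255
G: 181+234 = 415 → 255
B: 179+14 = 193 → 193
= RGB(255, 255, 193)


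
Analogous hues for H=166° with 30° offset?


Base hue: 166°
Left analog: (166 - 30) mod 360 = 136°
Right analog: (166 + 30) mod 360 = 196°
Analogous hues = 136° and 196°


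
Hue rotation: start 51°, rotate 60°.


New hue = (H + rotation) mod 360
New hue = (51 + 60) mod 360
= 111 mod 360
= 111°


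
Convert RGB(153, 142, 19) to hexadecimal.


R = 153 → 99 (hex)
G = 142 → 8E (hex)
B = 19 → 13 (hex)
Hex = #998E13


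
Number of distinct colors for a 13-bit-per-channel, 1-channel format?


Total bits = 13 bits/channel × 1 channels = 13 bits
Distinct colors = 2^13
= 8,192 colors


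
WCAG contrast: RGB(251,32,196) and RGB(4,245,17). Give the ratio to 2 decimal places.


Linearize each sRGB channel c=v/255: c/12.92 if c ≤ 0.04045 else ((c+0.055)/1.055)^2.4
L = 0.2126×R_lin + 0.7152×G_lin + 0.0722×B_lin
Color 1 (251,32,196):
  R=251: 251/255≈0.9843 > 0.04045 → ((0.9843+0.055)/1.055)^2.4 ≈ 0.96469
  G=32: 32/255≈0.1255 > 0.04045 → ((0.1255+0.055)/1.055)^2.4 ≈ 0.01444
  B=196: 196/255≈0.7686 > 0.04045 → ((0.7686+0.055)/1.055)^2.4 ≈ 0.55201
  L1 = 0.2126×0.96469 + 0.7152×0.01444 + 0.0722×0.55201 ≈ 0.25528
Color 2 (4,245,17):
  R=4: 4/255≈0.0157 ≤ 0.04045 → 0.0157/12.92 ≈ 0.00121
  G=245: 245/255≈0.9608 > 0.04045 → ((0.9608+0.055)/1.055)^2.4 ≈ 0.91310
  B=17: 17/255≈0.0667 > 0.04045 → ((0.0667+0.055)/1.055)^2.4 ≈ 0.00561
  L2 = 0.2126×0.00121 + 0.7152×0.91310 + 0.0722×0.00561 ≈ 0.65371
Lighter = 0.65371, Darker = 0.25528
Ratio = (L_lighter + 0.05) / (L_darker + 0.05)
Ratio = (0.65371 + 0.05) / (0.25528 + 0.05) = 0.70371 / 0.30528 ≈ 2.3051
Ratio ≈ 2.31:1
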